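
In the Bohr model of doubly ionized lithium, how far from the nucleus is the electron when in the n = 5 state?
0.44098 nm (or 4.40981 Å)

The Bohr radius formula is:
r_n = n² a₀ / Z

where a₀ = 0.05291772 nm is the Bohr radius.

For Li²⁺ (Z = 3) at n = 5:
r_5 = 5² × 0.05291772 nm / 3
r_5 = 25 × 0.05291772 nm / 3
r_5 = 1.322943 nm / 3
r_5 = 0.44098 nm

The electron orbits at approximately 0.44098 nm from the nucleus.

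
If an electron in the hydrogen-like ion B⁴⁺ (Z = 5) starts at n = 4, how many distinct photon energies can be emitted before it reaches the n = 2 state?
3

The electron can occupy levels n = 2, 3, ..., 4 during de-excitation — that is m = 4 - 2 + 1 = 3 distinct levels.

The number of distinct spectral lines equals the number of ways to choose 2 of these m levels (each pair gives one possible emission transition):

Number of lines = m(m-1)/2 = 3×2/2 = 3

These correspond to all possible transitions between the 3 levels:
4 → 3, 4 → 2, 3 → 2

Each transition produces a photon with a unique energy (and thus wavelength). This count does not depend on Z.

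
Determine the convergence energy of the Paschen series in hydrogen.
1.511744 eV

The series limit corresponds to the transition from n = ∞ to n = 3.
This is the highest energy (shortest wavelength) transition in the Paschen series.

E_∞ = 0 eV
E_3 = -13.6057 / 3² = -1.511744 eV

Energy at series limit:
ΔE = E_∞ - E_3 = 0 - (-1.511744) = 1.511744 eV

This energy equals the ionization energy from the n = 3 state of hydrogen.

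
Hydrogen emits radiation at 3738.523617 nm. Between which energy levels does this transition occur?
n = 8 → n = 5

First, find the photon energy from the wavelength (hc = 1239.84 eV·nm):
E = hc/λ = 1239.84 eV·nm / 3738.523617 nm = 0.33163894 eV

The energy levels of hydrogen satisfy E_n = -13.6057 / n² eV, so an emission n_i → n_f releases
ΔE = 13.6057 × (1/n_f² − 1/n_i²) eV.

Setting ΔE equal to the photon energy:
1/n_f² − 1/n_i² = 0.33163894 / 13.6057 = 0.024375000

Since 1/n_i² must be positive, we need 1/n_f² > 0.024375000, i.e. n_f ≤ 6. For each allowed n_f, solve n_i = (1/n_f² − 0.024375000)^(−1/2) and check whether it is a whole number:
  n_f = 1: 1/n_i² = 1.000000000 − 0.024375000 = 0.975625000 → n_i = 1.012  (not an integer) ✗
  n_f = 2: 1/n_i² = 0.250000000 − 0.024375000 = 0.225625000 → n_i = 2.105  (not an integer) ✗
  n_f = 3: 1/n_i² = 0.111111111 − 0.024375000 = 0.086736111 → n_i = 3.395  (not an integer) ✗
  n_f = 4: 1/n_i² = 0.062500000 − 0.024375000 = 0.038125000 → n_i = 5.121  (not an integer) ✗
  n_f = 5: 1/n_i² = 0.040000000 − 0.024375000 = 0.015625000 → n_i = 8.000  → integer, n_i = 8 ✓
  n_f = 6: 1/n_i² = 0.027777778 − 0.024375000 = 0.003402778 → n_i = 17.143  (not an integer) ✗

Only n_f = 5 gives an integer upper level, n_i = 8.

The transition is from n = 8 to n = 5 (emission).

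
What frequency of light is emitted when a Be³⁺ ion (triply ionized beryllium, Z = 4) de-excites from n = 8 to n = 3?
5.02615e+15 Hz

First, find the transition energy:
E_8 = -13.6057 × 4² / 8² = -3.40142500 eV
E_3 = -13.6057 × 4² / 3² = -24.18791111 eV
|ΔE| = |E_3 - E_8| = 20.78648611 eV

Convert to Joules: E = 20.78648611 eV × (1.602177 × 10⁻¹⁹ J/eV) = 3.3303630e-18 J

Using E = hf:
f = E/h = 3.3303630e-18 J / (6.62607 × 10⁻³⁴ J·s)
f = 5.02615e+15 Hz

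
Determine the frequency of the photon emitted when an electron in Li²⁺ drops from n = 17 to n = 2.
7.300e+15 Hz

First, find the transition energy:
E_17 = -13.6057 × 3² / 17² = -0.42371 eV
E_2 = -13.6057 × 3² / 2² = -30.61283 eV
|ΔE| = |E_2 - E_17| = 30.18912 eV

Convert to Joules: E = 30.18912 eV × (1.602177 × 10⁻¹⁹ J/eV) = 4.83683e-18 J

Using E = hf:
f = E/h = 4.83683e-18 J / (6.62607 × 10⁻³⁴ J·s)
f = 7.300e+15 Hz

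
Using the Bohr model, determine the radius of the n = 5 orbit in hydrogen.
1.3229 nm (or 13.2294 Å)

The Bohr radius formula is:
r_n = n² a₀ / Z

where a₀ = 0.0529177 nm is the Bohr radius.

For H (Z = 1) at n = 5:
r_5 = 5² × 0.0529177 nm / 1
r_5 = 25 × 0.0529177 nm / 1
r_5 = 1.32294 nm / 1
r_5 = 1.3229 nm

The electron orbits at approximately 1.3229 nm from the nucleus.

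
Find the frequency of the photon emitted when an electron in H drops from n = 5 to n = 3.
2.33944e+14 Hz

First, find the transition energy:
E_5 = -13.6057 / 5² = -0.544228000 eV
E_3 = -13.6057 / 3² = -1.511744444 eV
|ΔE| = |E_3 - E_5| = 0.967516444 eV

Convert to Joules: E = 0.967516444 eV × (1.602177 × 10⁻¹⁹ J/eV) = 1.5501326e-19 J

Using E = hf:
f = E/h = 1.5501326e-19 J / (6.62607 × 10⁻³⁴ J·s)
f = 2.33944e+14 Hz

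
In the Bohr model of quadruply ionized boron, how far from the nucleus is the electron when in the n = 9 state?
0.857267 nm (or 8.572671 Å)

The Bohr radius formula is:
r_n = n² a₀ / Z

where a₀ = 0.052917721 nm is the Bohr radius.

For B⁴⁺ (Z = 5) at n = 9:
r_9 = 9² × 0.052917721 nm / 5
r_9 = 81 × 0.052917721 nm / 5
r_9 = 4.2863354 nm / 5
r_9 = 0.857267 nm

The electron orbits at approximately 0.857267 nm from the nucleus.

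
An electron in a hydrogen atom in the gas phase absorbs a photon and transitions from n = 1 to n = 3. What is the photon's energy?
12.09 eV

The energy levels of a hydrogen-like atom are E_n = -13.6057 eV / n².

Energy at n = 1: E_1 = -13.6057 / 1² = -13.60570 eV
Energy at n = 3: E_3 = -13.6057 / 3² = -1.51174 eV

The excitation energy is the difference:
ΔE = E_3 - E_1
ΔE = -1.51174 - (-13.60570)
ΔE = 12.09 eV

Since this is positive, energy must be absorbed (photon absorption).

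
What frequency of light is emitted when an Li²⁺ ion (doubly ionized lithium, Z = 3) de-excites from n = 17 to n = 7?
5.0181e+14 Hz

First, find the transition energy:
E_17 = -13.6057 × 3² / 17² = -0.4237069 eV
E_7 = -13.6057 × 3² / 7² = -2.4990061 eV
|ΔE| = |E_7 - E_17| = 2.0752992 eV

Convert to Joules: E = 2.0752992 eV × (1.602177 × 10⁻¹⁹ J/eV) = 3.324997e-19 J

Using E = hf:
f = E/h = 3.324997e-19 J / (6.62607 × 10⁻³⁴ J·s)
f = 5.0181e+14 Hz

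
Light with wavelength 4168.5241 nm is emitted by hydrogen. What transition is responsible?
n = 13 → n = 6

First, find the photon energy from the wavelength (hc = 1239.84 eV·nm):
E = hc/λ = 1239.84 eV·nm / 4168.5241 nm = 0.29742901 eV

The energy levels of hydrogen satisfy E_n = -13.6057 / n² eV, so an emission n_i → n_f releases
ΔE = 13.6057 × (1/n_f² − 1/n_i²) eV.

Setting ΔE equal to the photon energy:
1/n_f² − 1/n_i² = 0.29742901 / 13.6057 = 0.021860618

Since 1/n_i² must be positive, we need 1/n_f² > 0.021860618, i.e. n_f ≤ 6. For each allowed n_f, solve n_i = (1/n_f² − 0.021860618)^(−1/2) and check whether it is a whole number:
  n_f = 1: 1/n_i² = 1.000000000 − 0.021860618 = 0.978139382 → n_i = 1.011  (not an integer) ✗
  n_f = 2: 1/n_i² = 0.250000000 − 0.021860618 = 0.228139382 → n_i = 2.094  (not an integer) ✗
  n_f = 3: 1/n_i² = 0.111111111 − 0.021860618 = 0.089250493 → n_i = 3.347  (not an integer) ✗
  n_f = 4: 1/n_i² = 0.062500000 − 0.021860618 = 0.040639382 → n_i = 4.961  (not an integer) ✗
  n_f = 5: 1/n_i² = 0.040000000 − 0.021860618 = 0.018139382 → n_i = 7.425  (not an integer) ✗
  n_f = 6: 1/n_i² = 0.027777778 − 0.021860618 = 0.005917160 → n_i = 13.000  → integer, n_i = 13 ✓

Only n_f = 6 gives an integer upper level, n_i = 13.

The transition is from n = 13 to n = 6 (emission).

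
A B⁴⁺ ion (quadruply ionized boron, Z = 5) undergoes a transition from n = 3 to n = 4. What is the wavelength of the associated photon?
74.98 nm

First, find the transition energy using E_n = -13.6057 Z² / n² eV:
E_3 = -13.6057 × 5² / 3² = -37.7936 eV
E_4 = -13.6057 × 5² / 4² = -21.2589 eV

Photon energy: |ΔE| = |E_4 - E_3| = 16.5347 eV

Convert to wavelength using E = hc/λ with hc = 1239.84 eV·nm:
λ = hc/E = 1239.84 eV·nm / 16.5347 eV
λ = 74.98 nm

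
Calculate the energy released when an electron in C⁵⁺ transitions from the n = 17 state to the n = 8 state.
5.9584 eV

The energy levels are E_n = -13.6057 Z² eV / n².

Energy at n = 17: E_17 = -13.6057 × 6² / 17² = -1.6948277 eV
Energy at n = 8: E_8 = -13.6057 × 6² / 8² = -7.6532063 eV

For emission (electron falling to lower state), the photon energy is:
E_photon = E_17 - E_8 = |-1.6948277 - (-7.6532063)|
E_photon = 5.9584 eV

This energy is carried away by the emitted photon.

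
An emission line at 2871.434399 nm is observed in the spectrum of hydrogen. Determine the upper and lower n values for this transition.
n = 11 → n = 5

First, find the photon energy from the wavelength (hc = 1239.84 eV·nm):
E = hc/λ = 1239.84 eV·nm / 2871.434399 nm = 0.43178420 eV

The energy levels of hydrogen satisfy E_n = -13.6057 / n² eV, so an emission n_i → n_f releases
ΔE = 13.6057 × (1/n_f² − 1/n_i²) eV.

Setting ΔE equal to the photon energy:
1/n_f² − 1/n_i² = 0.43178420 / 13.6057 = 0.031735537

Since 1/n_i² must be positive, we need 1/n_f² > 0.031735537, i.e. n_f ≤ 5. For each allowed n_f, solve n_i = (1/n_f² − 0.031735537)^(−1/2) and check whether it is a whole number:
  n_f = 1: 1/n_i² = 1.000000000 − 0.031735537 = 0.968264463 → n_i = 1.016  (not an integer) ✗
  n_f = 2: 1/n_i² = 0.250000000 − 0.031735537 = 0.218264463 → n_i = 2.140  (not an integer) ✗
  n_f = 3: 1/n_i² = 0.111111111 − 0.031735537 = 0.079375574 → n_i = 3.549  (not an integer) ✗
  n_f = 4: 1/n_i² = 0.062500000 − 0.031735537 = 0.030764463 → n_i = 5.701  (not an integer) ✗
  n_f = 5: 1/n_i² = 0.040000000 − 0.031735537 = 0.008264463 → n_i = 11.000  → integer, n_i = 11 ✓

Only n_f = 5 gives an integer upper level, n_i = 11.

The transition is from n = 11 to n = 5 (emission).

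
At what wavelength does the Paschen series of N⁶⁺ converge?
16.7375 nm

The series limit corresponds to the transition from n = ∞ to n = 3.
This is the highest energy (shortest wavelength) transition in the Paschen series.

E_∞ = 0 eV
E_3 = -13.6057 × 7² / 3² = -74.075478 eV

Energy at series limit:
ΔE = E_∞ - E_3 = 0 - (-74.075478) = 74.075478 eV
λ = hc/E = 1239.84 eV·nm / 74.075478 eV = 16.7375 nm

This energy equals the ionization energy from the n = 3 state of N⁶⁺.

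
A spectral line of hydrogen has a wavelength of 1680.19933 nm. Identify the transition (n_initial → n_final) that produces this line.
n = 11 → n = 4

First, find the photon energy from the wavelength (hc = 1239.84 eV·nm):
E = hc/λ = 1239.84 eV·nm / 1680.19933 nm = 0.73791245 eV

The energy levels of hydrogen satisfy E_n = -13.6057 / n² eV, so an emission n_i → n_f releases
ΔE = 13.6057 × (1/n_f² − 1/n_i²) eV.

Setting ΔE equal to the photon energy:
1/n_f² − 1/n_i² = 0.73791245 / 13.6057 = 0.054235537

Since 1/n_i² must be positive, we need 1/n_f² > 0.054235537, i.e. n_f ≤ 4. For each allowed n_f, solve n_i = (1/n_f² − 0.054235537)^(−1/2) and check whether it is a whole number:
  n_f = 1: 1/n_i² = 1.000000000 − 0.054235537 = 0.945764463 → n_i = 1.028  (not an integer) ✗
  n_f = 2: 1/n_i² = 0.250000000 − 0.054235537 = 0.195764463 → n_i = 2.260  (not an integer) ✗
  n_f = 3: 1/n_i² = 0.111111111 − 0.054235537 = 0.056875574 → n_i = 4.193  (not an integer) ✗
  n_f = 4: 1/n_i² = 0.062500000 − 0.054235537 = 0.008264463 → n_i = 11.000  → integer, n_i = 11 ✓

Only n_f = 4 gives an integer upper level, n_i = 11.

The transition is from n = 11 to n = 4 (emission).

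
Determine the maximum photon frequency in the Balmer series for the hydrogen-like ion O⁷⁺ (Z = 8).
5.264e+16 Hz

The series limit corresponds to the transition from n = ∞ to n = 2.
This is the highest energy (shortest wavelength) transition in the Balmer series.

E_∞ = 0 eV
E_2 = -13.6057 × 8² / 2² = -217.6912000 eV

Energy at series limit:
ΔE = E_∞ - E_2 = 0 - (-217.6912000) = 217.6912000 eV
E = 217.6912000 eV × (1.602177 × 10⁻¹⁹ J/eV) = 3.48780e-17 J
f = E/h = 3.48780e-17 J / (6.62607 × 10⁻³⁴ J·s) = 5.264e+16 Hz

This energy equals the ionization energy from the n = 2 state of O⁷⁺.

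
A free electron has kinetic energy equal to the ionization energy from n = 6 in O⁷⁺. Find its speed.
2.917e+06 m/s (or 0.97298% of c)

The binding energy at n = 6 for O⁷⁺ is:
E_6 = -13.6057 × 8²/6² = -24.1879111 eV
|E_6| = 24.1879111 eV

Convert to Joules:
KE = 24.1879111 eV × (1.602177 × 10⁻¹⁹ J/eV) = 3.87533e-18 J

Using KE = ½mv²:
v = √(2·KE/m_e)
v = √(2 × 3.87533e-18 J / 9.10938 × 10⁻³¹ kg)
v = 2.917e+06 m/s

This is approximately 0.97298% the speed of light.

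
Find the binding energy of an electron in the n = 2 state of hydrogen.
3.401 eV

The ionization energy is the energy needed to remove the electron completely (n → ∞).

For hydrogen, E_n = -13.6057 eV / n².

At n = 2: E_2 = -13.6057 / 2² = -3.401425 eV
At n = ∞: E_∞ = 0 eV

Ionization energy = E_∞ - E_2 = 0 - (-3.401425) = 3.401425 eV
Ionization energy ≈ 3.401 eV

This is also called the binding energy of the electron in state n = 2.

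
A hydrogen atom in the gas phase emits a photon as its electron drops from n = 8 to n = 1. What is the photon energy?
13.393 eV

The energy levels are E_n = -13.6057 eV / n².

Energy at n = 8: E_8 = -13.6057 / 8² = -0.212589 eV
Energy at n = 1: E_1 = -13.6057 / 1² = -13.605700 eV

For emission (electron falling to lower state), the photon energy is:
E_photon = E_8 - E_1 = |-0.212589 - (-13.605700)|
E_photon = 13.393 eV

This energy is carried away by the emitted photon.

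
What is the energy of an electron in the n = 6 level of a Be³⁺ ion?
-6.046978 eV

For hydrogen-like ions, the energy levels scale with Z²:
E_n = -13.6057 Z² / n² eV

For Be³⁺ (Z = 4) at n = 6:
E_6 = -13.6057 × 4² / 6²
E_6 = -13.6057 × 16 / 36
E_6 = -217.6912 / 36
E_6 = -6.046978 eV

The energy is 16 times more negative than hydrogen at the same n due to the stronger nuclear charge.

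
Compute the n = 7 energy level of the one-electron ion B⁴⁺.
-6.94168 eV

For hydrogen-like ions, the energy levels scale with Z²:
E_n = -13.6057 Z² / n² eV

For B⁴⁺ (Z = 5) at n = 7:
E_7 = -13.6057 × 5² / 7²
E_7 = -13.6057 × 25 / 49
E_7 = -340.1425 / 49
E_7 = -6.94168 eV

The energy is 25 times more negative than hydrogen at the same n due to the stronger nuclear charge.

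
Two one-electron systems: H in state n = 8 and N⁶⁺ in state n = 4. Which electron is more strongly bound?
N⁶⁺ at n = 4 (E = -41.667456 eV)

Using E_n = -13.6057 Z² / n² eV:

H (Z = 1) at n = 8:
E = -13.6057 × 1² / 8² = -13.6057 × 1 / 64 = -0.212589063 eV

N⁶⁺ (Z = 7) at n = 4:
E = -13.6057 × 7² / 4² = -13.6057 × 49 / 16 = -41.667456250 eV

Since -41.667456250 eV < -0.212589063 eV,
N⁶⁺ at n = 4 is more tightly bound (requires more energy to ionize).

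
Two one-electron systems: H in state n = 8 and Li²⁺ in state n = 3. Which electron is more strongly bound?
Li²⁺ at n = 3 (E = -13.606 eV)

Using E_n = -13.6057 Z² / n² eV:

H (Z = 1) at n = 8:
E = -13.6057 × 1² / 8² = -13.6057 × 1 / 64 = -0.212589 eV

Li²⁺ (Z = 3) at n = 3:
E = -13.6057 × 3² / 3² = -13.6057 × 9 / 9 = -13.605700 eV

Since -13.605700 eV < -0.212589 eV,
Li²⁺ at n = 3 is more tightly bound (requires more energy to ionize).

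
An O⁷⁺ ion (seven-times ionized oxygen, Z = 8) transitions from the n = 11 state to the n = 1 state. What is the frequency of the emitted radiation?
2.09e+17 Hz

First, find the transition energy:
E_11 = -13.6057 × 8² / 11² = -7.196403 eV
E_1 = -13.6057 × 8² / 1² = -870.764800 eV
|ΔE| = |E_1 - E_11| = 863.568397 eV

Convert to Joules: E = 863.568397 eV × (1.602177 × 10⁻¹⁹ J/eV) = 1.3836e-16 J

Using E = hf:
f = E/h = 1.3836e-16 J / (6.62607 × 10⁻³⁴ J·s)
f = 2.09e+17 Hz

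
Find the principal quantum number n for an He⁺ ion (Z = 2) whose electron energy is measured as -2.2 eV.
n = 5

The exact energy levels follow E_n = -13.6057 Z² / n² eV with Z = 2.

The measured value (-2.2 eV) is reported to only 2 significant figures, so we must test candidate n values and see which one matches to that precision.

Candidate energies:
  n = 3:  E = -13.6057 × 2² / 3² = -6.04698 eV
  n = 4:  E = -13.6057 × 2² / 4² = -3.40143 eV
  n = 5:  E = -13.6057 × 2² / 5² = -2.17691 eV  ← matches
  n = 6:  E = -13.6057 × 2² / 6² = -1.51174 eV
  n = 7:  E = -13.6057 × 2² / 7² = -1.11067 eV

Checking against the measurement of -2.2 eV (2 sig figs), only n = 5 agrees:
E_5 = -2.17691 eV, which rounds to -2.2 eV ✓

Therefore n = 5.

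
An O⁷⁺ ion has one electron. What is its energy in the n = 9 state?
-10.7502 eV

For hydrogen-like ions, the energy levels scale with Z²:
E_n = -13.6057 Z² / n² eV

For O⁷⁺ (Z = 8) at n = 9:
E_9 = -13.6057 × 8² / 9²
E_9 = -13.6057 × 64 / 81
E_9 = -870.7648 / 81
E_9 = -10.7502 eV

The energy is 64 times more negative than hydrogen at the same n due to the stronger nuclear charge.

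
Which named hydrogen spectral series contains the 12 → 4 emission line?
Brackett series

The spectral series in hydrogen are named based on the final (lower) energy level:
- Lyman series: n_final = 1 (ultraviolet)
- Balmer series: n_final = 2 (visible/near-UV)
- Paschen series: n_final = 3 (infrared)
- Brackett series: n_final = 4 (infrared)
- Pfund series: n_final = 5 (far infrared)

Since this transition ends at n = 4, it belongs to the Brackett series.

For reference, this 12 → 4 line has photon energy
ΔE = 13.6057 eV × (1/4² - 1/12²) = 0.75587222222 eV,
corresponding to wavelength λ = hc/ΔE = 1239.84 eV·nm / 0.75587222222 eV = 1640.27724 nm in the infrared region.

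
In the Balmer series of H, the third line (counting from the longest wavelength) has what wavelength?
433.94 nm

The lines of a series are numbered from the longest wavelength (smallest ΔE) outward; the third line is the transition from n = n_f + 3 to n_f.
The Balmer series has all transitions ending at n_f = 2.

For H, the third line (γ-line) is the jump from n = 5 to n = 2:
E_5 = -13.6057 / 5² = -0.544228 eV
E_2 = -13.6057 / 2² = -3.401425 eV
ΔE = E_5 - E_2 = 2.857197 eV

λ = hc/E = 1239.84 eV·nm / 2.857197 eV
λ = 433.94 nm

This is the γ-line of the Balmer series in H.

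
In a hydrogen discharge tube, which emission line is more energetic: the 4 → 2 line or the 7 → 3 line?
4 → 2

Calculate the energy for each transition:

Transition 4 → 2:
ΔE₁ = |E_2 - E_4| = |-13.6057/2² - (-13.6057/4²)|
ΔE₁ = |-3.40142500 - (-0.85035625)| = 2.55107 eV

Transition 7 → 3:
ΔE₂ = |E_3 - E_7| = |-13.6057/3² - (-13.6057/7²)|
ΔE₂ = |-1.51174444 - (-0.27766735)| = 1.23408 eV

Since 2.55107 eV > 1.23408 eV, the transition 4 → 2 emits the more energetic photon.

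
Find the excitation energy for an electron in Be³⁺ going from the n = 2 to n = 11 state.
52.6237 eV

The energy levels of a hydrogen-like atom are E_n = -13.6057 Z² eV / n².

Energy at n = 2: E_2 = -13.6057 × 4² / 2² = -54.4228000 eV
Energy at n = 11: E_11 = -13.6057 × 4² / 11² = -1.7991008 eV

The excitation energy is the difference:
ΔE = E_11 - E_2
ΔE = -1.7991008 - (-54.4228000)
ΔE = 52.6237 eV

Since this is positive, energy must be absorbed (photon absorption).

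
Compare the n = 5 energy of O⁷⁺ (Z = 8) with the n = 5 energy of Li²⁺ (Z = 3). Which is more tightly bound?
O⁷⁺ at n = 5 (E = -34.831 eV)

Using E_n = -13.6057 Z² / n² eV:

O⁷⁺ (Z = 8) at n = 5:
E = -13.6057 × 8² / 5² = -13.6057 × 64 / 25 = -34.830592 eV

Li²⁺ (Z = 3) at n = 5:
E = -13.6057 × 3² / 5² = -13.6057 × 9 / 25 = -4.898052 eV

Since -34.830592 eV < -4.898052 eV,
O⁷⁺ at n = 5 is more tightly bound (requires more energy to ionize).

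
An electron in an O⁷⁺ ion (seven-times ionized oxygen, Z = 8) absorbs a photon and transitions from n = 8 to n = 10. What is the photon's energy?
4.90 eV

The energy levels of a hydrogen-like atom are E_n = -13.6057 Z² eV / n².

Energy at n = 8: E_8 = -13.6057 × 8² / 8² = -13.60570 eV
Energy at n = 10: E_10 = -13.6057 × 8² / 10² = -8.70765 eV

The excitation energy is the difference:
ΔE = E_10 - E_8
ΔE = -8.70765 - (-13.60570)
ΔE = 4.90 eV

Since this is positive, energy must be absorbed (photon absorption).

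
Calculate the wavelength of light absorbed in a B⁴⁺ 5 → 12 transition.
110.27074 nm

First, find the transition energy using E_n = -13.6057 Z² / n² eV:
E_5 = -13.6057 × 5² / 5² = -13.60570000 eV
E_12 = -13.6057 × 5² / 12² = -2.36210069 eV

Photon energy: |ΔE| = |E_12 - E_5| = 11.24359931 eV

Convert to wavelength using E = hc/λ with hc = 1239.84 eV·nm:
λ = hc/E = 1239.84 eV·nm / 11.24359931 eV
λ = 110.27074 nm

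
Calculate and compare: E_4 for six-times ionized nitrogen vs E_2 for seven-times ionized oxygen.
O⁷⁺ at n = 2 (E = -217.691200 eV)

Using E_n = -13.6057 Z² / n² eV:

N⁶⁺ (Z = 7) at n = 4:
E = -13.6057 × 7² / 4² = -13.6057 × 49 / 16 = -41.667456250 eV

O⁷⁺ (Z = 8) at n = 2:
E = -13.6057 × 8² / 2² = -13.6057 × 64 / 4 = -217.691200000 eV

Since -217.691200000 eV < -41.667456250 eV,
O⁷⁺ at n = 2 is more tightly bound (requires more energy to ionize).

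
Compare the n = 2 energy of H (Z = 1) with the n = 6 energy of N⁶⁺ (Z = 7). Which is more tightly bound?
N⁶⁺ at n = 6 (E = -18.51887 eV)

Using E_n = -13.6057 Z² / n² eV:

H (Z = 1) at n = 2:
E = -13.6057 × 1² / 2² = -13.6057 × 1 / 4 = -3.40142500 eV

N⁶⁺ (Z = 7) at n = 6:
E = -13.6057 × 7² / 6² = -13.6057 × 49 / 36 = -18.51886944 eV

Since -18.51886944 eV < -3.40142500 eV,
N⁶⁺ at n = 6 is more tightly bound (requires more energy to ionize).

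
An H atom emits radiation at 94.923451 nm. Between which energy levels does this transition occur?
n = 5 → n = 1

First, find the photon energy from the wavelength (hc = 1239.84 eV·nm):
E = hc/λ = 1239.84 eV·nm / 94.923451 nm = 13.061472 eV

The energy levels of hydrogen satisfy E_n = -13.6057 / n² eV, so an emission n_i → n_f releases
ΔE = 13.6057 × (1/n_f² − 1/n_i²) eV.

Setting ΔE equal to the photon energy:
1/n_f² − 1/n_i² = 13.061472 / 13.6057 = 0.96000000

Since 1/n_i² must be positive, we need 1/n_f² > 0.96000000, i.e. n_f ≤ 1. For each allowed n_f, solve n_i = (1/n_f² − 0.96000000)^(−1/2) and check whether it is a whole number:
  n_f = 1: 1/n_i² = 1.00000000 − 0.96000000 = 0.04000000 → n_i = 5.000  → integer, n_i = 5 ✓

Only n_f = 1 gives an integer upper level, n_i = 5.

The transition is from n = 5 to n = 1 (emission).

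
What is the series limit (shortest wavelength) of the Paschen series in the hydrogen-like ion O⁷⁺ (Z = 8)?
12.814666 nm

The series limit corresponds to the transition from n = ∞ to n = 3.
This is the highest energy (shortest wavelength) transition in the Paschen series.

E_∞ = 0 eV
E_3 = -13.6057 × 8² / 3² = -96.75164444 eV

Energy at series limit:
ΔE = E_∞ - E_3 = 0 - (-96.75164444) = 96.75164444 eV
λ = hc/E = 1239.84 eV·nm / 96.75164444 eV = 12.814666 nm

This energy equals the ionization energy from the n = 3 state of O⁷⁺.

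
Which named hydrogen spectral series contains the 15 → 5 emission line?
Pfund series

The spectral series in hydrogen are named based on the final (lower) energy level:
- Lyman series: n_final = 1 (ultraviolet)
- Balmer series: n_final = 2 (visible/near-UV)
- Paschen series: n_final = 3 (infrared)
- Brackett series: n_final = 4 (infrared)
- Pfund series: n_final = 5 (far infrared)

Since this transition ends at n = 5, it belongs to the Pfund series.

For reference, this 15 → 5 line has photon energy
ΔE = 13.6057 eV × (1/5² - 1/15²) = 0.483758222 eV,
corresponding to wavelength λ = hc/ΔE = 1239.84 eV·nm / 0.483758222 eV = 2562.933 nm in the far infrared region.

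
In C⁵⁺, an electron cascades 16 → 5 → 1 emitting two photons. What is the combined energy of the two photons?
487.892 eV

The energy levels of C⁵⁺ are E_n = -13.6057 × 6² / n² eV.

First transition (16 → 5):
ΔE₁ = |E_5 - E_16|
ΔE₁ = |-19.592208000 - (-1.913301563)| = 17.678906 eV

Second transition (5 → 1):
ΔE₂ = |E_1 - E_5|
ΔE₂ = |-489.805200000 - (-19.592208000)| = 470.212992 eV

Total energy released:
E_total = ΔE₁ + ΔE₂ = 17.678906 + 470.212992 = 487.892 eV

Note: This equals the direct transition 16 → 1: 487.892 eV ✓
Energy is conserved regardless of the path taken.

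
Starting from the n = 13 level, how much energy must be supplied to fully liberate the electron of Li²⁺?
0.725 eV

The ionization energy is the energy needed to remove the electron completely (n → ∞).

For a hydrogen-like ion with Z = 3, E_n = -13.6057 Z² / n² eV.

At n = 13: E_13 = -13.6057 × 3² / 13² = -0.724564 eV
At n = ∞: E_∞ = 0 eV

Ionization energy = E_∞ - E_13 = 0 - (-0.724564) = 0.724564 eV
Ionization energy ≈ 0.725 eV

This is also called the binding energy of the electron in state n = 13.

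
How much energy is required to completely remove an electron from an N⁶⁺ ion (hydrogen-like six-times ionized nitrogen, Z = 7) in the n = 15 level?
2.96 eV

The ionization energy is the energy needed to remove the electron completely (n → ∞).

For a hydrogen-like ion with Z = 7, E_n = -13.6057 Z² / n² eV.

At n = 15: E_15 = -13.6057 × 7² / 15² = -2.96302 eV
At n = ∞: E_∞ = 0 eV

Ionization energy = E_∞ - E_15 = 0 - (-2.96302) = 2.96302 eV
Ionization energy ≈ 2.96 eV

This is also called the binding energy of the electron in state n = 15.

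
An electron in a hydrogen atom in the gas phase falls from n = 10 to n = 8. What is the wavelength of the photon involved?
16200.2690 nm

First, find the transition energy using E_n = -13.6057 / n² eV:
E_10 = -13.6057 / 10² = -0.136057000000 eV
E_8 = -13.6057 / 8² = -0.212589062500 eV

Photon energy: |ΔE| = |E_8 - E_10| = 0.076532062500 eV

Convert to wavelength using E = hc/λ with hc = 1239.84 eV·nm:
λ = hc/E = 1239.84 eV·nm / 0.076532062500 eV
λ = 16200.2690 nm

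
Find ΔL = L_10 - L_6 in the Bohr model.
4.2183e-34 J·s (or 4ℏ)

In the Bohr model, L_n = nℏ where ℏ = 1.054572e-34 J·s.

L_10 = 10ℏ = 1.054572e-33 J·s
L_6 = 6ℏ = 6.327432e-34 J·s

ΔL = L_10 - L_6 = (10 - 6)ℏ = 4ℏ
ΔL = 4 × 1.054572e-34 J·s = 4.2183e-34 J·s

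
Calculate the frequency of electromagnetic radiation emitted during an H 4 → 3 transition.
1.60e+14 Hz

First, find the transition energy:
E_4 = -13.6057 / 4² = -0.85035625 eV
E_3 = -13.6057 / 3² = -1.51174444 eV
|ΔE| = |E_3 - E_4| = 0.66138819 eV

Convert to Joules: E = 0.66138819 eV × (1.602177 × 10⁻¹⁹ J/eV) = 1.0597e-19 J

Using E = hf:
f = E/h = 1.0597e-19 J / (6.62607 × 10⁻³⁴ J·s)
f = 1.60e+14 Hz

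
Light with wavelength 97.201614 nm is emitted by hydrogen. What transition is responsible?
n = 4 → n = 1

First, find the photon energy from the wavelength (hc = 1239.84 eV·nm):
E = hc/λ = 1239.84 eV·nm / 97.201614 nm = 12.755344 eV

The energy levels of hydrogen satisfy E_n = -13.6057 / n² eV, so an emission n_i → n_f releases
ΔE = 13.6057 × (1/n_f² − 1/n_i²) eV.

Setting ΔE equal to the photon energy:
1/n_f² − 1/n_i² = 12.755344 / 13.6057 = 0.93750002

Since 1/n_i² must be positive, we need 1/n_f² > 0.93750002, i.e. n_f ≤ 1. For each allowed n_f, solve n_i = (1/n_f² − 0.93750002)^(−1/2) and check whether it is a whole number:
  n_f = 1: 1/n_i² = 1.00000000 − 0.93750002 = 0.06249998 → n_i = 4.000  → integer, n_i = 4 ✓

Only n_f = 1 gives an integer upper level, n_i = 4.

The transition is from n = 4 to n = 1 (emission).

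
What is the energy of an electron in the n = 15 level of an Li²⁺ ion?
-0.544 eV

For hydrogen-like ions, the energy levels scale with Z²:
E_n = -13.6057 Z² / n² eV

For Li²⁺ (Z = 3) at n = 15:
E_15 = -13.6057 × 3² / 15²
E_15 = -13.6057 × 9 / 225
E_15 = -122.4513 / 225
E_15 = -0.544 eV

The energy is 9 times more negative than hydrogen at the same n due to the stronger nuclear charge.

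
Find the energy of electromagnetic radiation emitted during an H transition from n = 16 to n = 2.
3.34828 eV

The energy levels are E_n = -13.6057 eV / n².

Energy at n = 16: E_16 = -13.6057 / 16² = -0.05314727 eV
Energy at n = 2: E_2 = -13.6057 / 2² = -3.40142500 eV

For emission (electron falling to lower state), the photon energy is:
E_photon = E_16 - E_2 = |-0.05314727 - (-3.40142500)|
E_photon = 3.34828 eV

This energy is carried away by the emitted photon.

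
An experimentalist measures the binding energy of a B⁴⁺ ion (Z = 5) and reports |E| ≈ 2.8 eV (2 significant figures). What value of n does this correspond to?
n = 11

The exact energy levels follow E_n = -13.6057 Z² / n² eV with Z = 5.

The measured value (-2.8 eV) is reported to only 2 significant figures, so we must test candidate n values and see which one matches to that precision.

Candidate energies:
  n = 9:  E = -13.6057 × 5² / 9² = -4.199290 eV
  n = 10:  E = -13.6057 × 5² / 10² = -3.401425 eV
  n = 11:  E = -13.6057 × 5² / 11² = -2.811095 eV  ← matches
  n = 12:  E = -13.6057 × 5² / 12² = -2.362101 eV
  n = 13:  E = -13.6057 × 5² / 13² = -2.012678 eV

Checking against the measurement of -2.8 eV (2 sig figs), only n = 11 agrees:
E_11 = -2.811095 eV, which rounds to -2.8 eV ✓

Therefore n = 11.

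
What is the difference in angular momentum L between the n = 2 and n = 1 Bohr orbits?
1.05457e-34 J·s (or 1ℏ)

In the Bohr model, L_n = nℏ where ℏ = 1.0545718e-34 J·s.

L_2 = 2ℏ = 2.1091436e-34 J·s
L_1 = 1ℏ = 1.0545718e-34 J·s

ΔL = L_2 - L_1 = (2 - 1)ℏ = 1ℏ
ΔL = 1 × 1.0545718e-34 J·s = 1.05457e-34 J·s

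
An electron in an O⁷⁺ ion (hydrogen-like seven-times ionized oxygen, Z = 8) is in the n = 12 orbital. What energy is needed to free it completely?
6.046978 eV

The ionization energy is the energy needed to remove the electron completely (n → ∞).

For a hydrogen-like ion with Z = 8, E_n = -13.6057 Z² / n² eV.

At n = 12: E_12 = -13.6057 × 8² / 12² = -6.046977778 eV
At n = ∞: E_∞ = 0 eV

Ionization energy = E_∞ - E_12 = 0 - (-6.046977778) = 6.046977778 eV
Ionization energy ≈ 6.046978 eV

This is also called the binding energy of the electron in state n = 12.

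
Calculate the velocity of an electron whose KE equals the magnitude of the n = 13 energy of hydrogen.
1.68284e+05 m/s (or 0.056% of c)

The binding energy at n = 13 for hydrogen is:
E_13 = -13.6057/13² = -0.0805071006 eV
|E_13| = 0.0805071006 eV

Convert to Joules:
KE = 0.0805071006 eV × (1.602177 × 10⁻¹⁹ J/eV) = 1.2898662e-20 J

Using KE = ½mv²:
v = √(2·KE/m_e)
v = √(2 × 1.2898662e-20 J / 9.10938 × 10⁻³¹ kg)
v = 1.68284e+05 m/s

This is approximately 0.056% the speed of light.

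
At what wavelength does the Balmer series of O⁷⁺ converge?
5.695407 nm

The series limit corresponds to the transition from n = ∞ to n = 2.
This is the highest energy (shortest wavelength) transition in the Balmer series.

E_∞ = 0 eV
E_2 = -13.6057 × 8² / 2² = -217.69120000 eV

Energy at series limit:
ΔE = E_∞ - E_2 = 0 - (-217.69120000) = 217.69120000 eV
λ = hc/E = 1239.84 eV·nm / 217.69120000 eV = 5.695407 nm

This energy equals the ionization energy from the n = 2 state of O⁷⁺.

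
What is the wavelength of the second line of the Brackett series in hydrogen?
2624.44358 nm

The lines of a series are numbered from the longest wavelength (smallest ΔE) outward; the second line is the transition from n = n_f + 2 to n_f.
The Brackett series has all transitions ending at n_f = 4.

For H, the second line (β-line) is the jump from n = 6 to n = 4:
E_6 = -13.6057 / 6² = -0.37793611111 eV
E_4 = -13.6057 / 4² = -0.85035625000 eV
ΔE = E_6 - E_4 = 0.47242013889 eV

λ = hc/E = 1239.84 eV·nm / 0.47242013889 eV
λ = 2624.44358 nm

This is the β-line of the Brackett series in H.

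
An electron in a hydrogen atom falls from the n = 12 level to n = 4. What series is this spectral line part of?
Brackett series

The spectral series in hydrogen are named based on the final (lower) energy level:
- Lyman series: n_final = 1 (ultraviolet)
- Balmer series: n_final = 2 (visible/near-UV)
- Paschen series: n_final = 3 (infrared)
- Brackett series: n_final = 4 (infrared)
- Pfund series: n_final = 5 (far infrared)

Since this transition ends at n = 4, it belongs to the Brackett series.

For reference, this 12 → 4 line has photon energy
ΔE = 13.6057 eV × (1/4² - 1/12²) = 0.755872222 eV,
corresponding to wavelength λ = hc/ΔE = 1239.84 eV·nm / 0.755872222 eV = 1640.277 nm in the infrared region.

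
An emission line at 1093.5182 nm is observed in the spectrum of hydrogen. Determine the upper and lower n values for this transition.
n = 6 → n = 3

First, find the photon energy from the wavelength (hc = 1239.84 eV·nm):
E = hc/λ = 1239.84 eV·nm / 1093.5182 nm = 1.1338083 eV

The energy levels of hydrogen satisfy E_n = -13.6057 / n² eV, so an emission n_i → n_f releases
ΔE = 13.6057 × (1/n_f² − 1/n_i²) eV.

Setting ΔE equal to the photon energy:
1/n_f² − 1/n_i² = 1.1338083 / 13.6057 = 0.083333331

Since 1/n_i² must be positive, we need 1/n_f² > 0.083333331, i.e. n_f ≤ 3. For each allowed n_f, solve n_i = (1/n_f² − 0.083333331)^(−1/2) and check whether it is a whole number:
  n_f = 1: 1/n_i² = 1.000000000 − 0.083333331 = 0.916666669 → n_i = 1.044  (not an integer) ✗
  n_f = 2: 1/n_i² = 0.250000000 − 0.083333331 = 0.166666669 → n_i = 2.449  (not an integer) ✗
  n_f = 3: 1/n_i² = 0.111111111 − 0.083333331 = 0.027777780 → n_i = 6.000  → integer, n_i = 6 ✓

Only n_f = 3 gives an integer upper level, n_i = 6.

The transition is from n = 6 to n = 3 (emission).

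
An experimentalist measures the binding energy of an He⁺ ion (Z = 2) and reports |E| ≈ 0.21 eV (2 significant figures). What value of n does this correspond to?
n = 16

The exact energy levels follow E_n = -13.6057 Z² / n² eV with Z = 2.

The measured value (-0.21 eV) is reported to only 2 significant figures, so we must test candidate n values and see which one matches to that precision.

Candidate energies:
  n = 14:  E = -13.6057 × 2² / 14² = -0.27767 eV
  n = 15:  E = -13.6057 × 2² / 15² = -0.24188 eV
  n = 16:  E = -13.6057 × 2² / 16² = -0.21259 eV  ← matches
  n = 17:  E = -13.6057 × 2² / 17² = -0.18831 eV
  n = 18:  E = -13.6057 × 2² / 18² = -0.16797 eV

Checking against the measurement of -0.21 eV (2 sig figs), only n = 16 agrees:
E_16 = -0.21259 eV, which rounds to -0.21 eV ✓

Therefore n = 16.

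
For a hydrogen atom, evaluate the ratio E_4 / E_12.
9.000000

Using E_n = -13.6057 Z² / n² eV with Z = 1:

E_4 = -13.6057 / 4² = -13.6057 / 16 = -0.850356250000 eV
E_12 = -13.6057 / 12² = -13.6057 / 144 = -0.094484027778 eV

The ratio is:
E_4/E_12 = (-0.850356250000) / (-0.094484027778)
E_4/E_12 = (-13.6057/16) / (-13.6057/144)
E_4/E_12 = 144/16
E_4/E_12 = 9.000000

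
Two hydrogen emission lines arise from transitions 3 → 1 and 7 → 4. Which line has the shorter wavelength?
3 → 1

Calculate the energy for each transition:

Transition 3 → 1:
ΔE₁ = |E_1 - E_3| = |-13.6057/1² - (-13.6057/3²)|
ΔE₁ = |-13.60570000000 - (-1.51174444444)| = 12.09395556 eV

Transition 7 → 4:
ΔE₂ = |E_4 - E_7| = |-13.6057/4² - (-13.6057/7²)|
ΔE₂ = |-0.85035625000 - (-0.27766734694)| = 0.57268890 eV

Since 12.09395556 eV > 0.57268890 eV, the transition 3 → 1 emits the more energetic photon.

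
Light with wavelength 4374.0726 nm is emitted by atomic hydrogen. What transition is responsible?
n = 12 → n = 6

First, find the photon energy from the wavelength (hc = 1239.84 eV·nm):
E = hc/λ = 1239.84 eV·nm / 4374.0726 nm = 0.28345209 eV

The energy levels of hydrogen satisfy E_n = -13.6057 / n² eV, so an emission n_i → n_f releases
ΔE = 13.6057 × (1/n_f² − 1/n_i²) eV.

Setting ΔE equal to the photon energy:
1/n_f² − 1/n_i² = 0.28345209 / 13.6057 = 0.020833334

Since 1/n_i² must be positive, we need 1/n_f² > 0.020833334, i.e. n_f ≤ 6. For each allowed n_f, solve n_i = (1/n_f² − 0.020833334)^(−1/2) and check whether it is a whole number:
  n_f = 1: 1/n_i² = 1.000000000 − 0.020833334 = 0.979166666 → n_i = 1.011  (not an integer) ✗
  n_f = 2: 1/n_i² = 0.250000000 − 0.020833334 = 0.229166666 → n_i = 2.089  (not an integer) ✗
  n_f = 3: 1/n_i² = 0.111111111 − 0.020833334 = 0.090277777 → n_i = 3.328  (not an integer) ✗
  n_f = 4: 1/n_i² = 0.062500000 − 0.020833334 = 0.041666666 → n_i = 4.899  (not an integer) ✗
  n_f = 5: 1/n_i² = 0.040000000 − 0.020833334 = 0.019166666 → n_i = 7.223  (not an integer) ✗
  n_f = 6: 1/n_i² = 0.027777778 − 0.020833334 = 0.006944444 → n_i = 12.000  → integer, n_i = 12 ✓

Only n_f = 6 gives an integer upper level, n_i = 12.

The transition is from n = 12 to n = 6 (emission).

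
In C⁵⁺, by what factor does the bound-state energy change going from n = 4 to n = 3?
1.78

Using E_n = -13.6057 Z² / n² eV with Z = 6:

E_3 = -13.6057 × 6² / 3² = -489.8052 / 9 = -54.42280000 eV
E_4 = -13.6057 × 6² / 4² = -489.8052 / 16 = -30.61282500 eV

The ratio is:
E_3/E_4 = (-54.42280000) / (-30.61282500)
E_3/E_4 = (-489.8052/9) / (-489.8052/16)
E_3/E_4 = 16/9
E_3/E_4 = 1.78
(Note: the Z² factors cancel in the ratio.)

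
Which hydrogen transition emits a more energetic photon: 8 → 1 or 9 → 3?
8 → 1

Calculate the energy for each transition:

Transition 8 → 1:
ΔE₁ = |E_1 - E_8| = |-13.6057/1² - (-13.6057/8²)|
ΔE₁ = |-13.60570000 - (-0.21258906)| = 13.39311 eV

Transition 9 → 3:
ΔE₂ = |E_3 - E_9| = |-13.6057/3² - (-13.6057/9²)|
ΔE₂ = |-1.51174444 - (-0.16797160)| = 1.34377 eV

Since 13.39311 eV > 1.34377 eV, the transition 8 → 1 emits the more energetic photon.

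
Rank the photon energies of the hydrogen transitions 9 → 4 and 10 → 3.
10 → 3

Calculate the energy for each transition:

Transition 9 → 4:
ΔE₁ = |E_4 - E_9| = |-13.6057/4² - (-13.6057/9²)|
ΔE₁ = |-0.85035625 - (-0.16797160)| = 0.68238 eV

Transition 10 → 3:
ΔE₂ = |E_3 - E_10| = |-13.6057/3² - (-13.6057/10²)|
ΔE₂ = |-1.51174444 - (-0.13605700)| = 1.37569 eV

Since 1.37569 eV > 0.68238 eV, the transition 10 → 3 emits the more energetic photon.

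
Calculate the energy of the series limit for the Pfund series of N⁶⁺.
26.667172 eV

The series limit corresponds to the transition from n = ∞ to n = 5.
This is the highest energy (shortest wavelength) transition in the Pfund series.

E_∞ = 0 eV
E_5 = -13.6057 × 7² / 5² = -26.667172 eV

Energy at series limit:
ΔE = E_∞ - E_5 = 0 - (-26.667172) = 26.667172 eV

This energy equals the ionization energy from the n = 5 state of N⁶⁺.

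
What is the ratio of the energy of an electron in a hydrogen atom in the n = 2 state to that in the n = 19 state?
90.250000

Using E_n = -13.6057 Z² / n² eV with Z = 1:

E_2 = -13.6057 / 2² = -13.6057 / 4 = -3.401425000000 eV
E_19 = -13.6057 / 19² = -13.6057 / 361 = -0.037688919668 eV

The ratio is:
E_2/E_19 = (-3.401425000000) / (-0.037688919668)
E_2/E_19 = (-13.6057/4) / (-13.6057/361)
E_2/E_19 = 361/4
E_2/E_19 = 90.250000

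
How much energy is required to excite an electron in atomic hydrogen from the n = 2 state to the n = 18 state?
3.359432 eV

The energy levels of a hydrogen-like atom are E_n = -13.6057 eV / n².

Energy at n = 2: E_2 = -13.6057 / 2² = -3.401425000 eV
Energy at n = 18: E_18 = -13.6057 / 18² = -0.041992901 eV

The excitation energy is the difference:
ΔE = E_18 - E_2
ΔE = -0.041992901 - (-3.401425000)
ΔE = 3.359432 eV

Since this is positive, energy must be absorbed (photon absorption).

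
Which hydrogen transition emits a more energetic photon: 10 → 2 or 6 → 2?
10 → 2

Calculate the energy for each transition:

Transition 10 → 2:
ΔE₁ = |E_2 - E_10| = |-13.6057/2² - (-13.6057/10²)|
ΔE₁ = |-3.4014250000 - (-0.1360570000)| = 3.2653680 eV

Transition 6 → 2:
ΔE₂ = |E_2 - E_6| = |-13.6057/2² - (-13.6057/6²)|
ΔE₂ = |-3.4014250000 - (-0.3779361111)| = 3.0234889 eV

Since 3.2653680 eV > 3.0234889 eV, the transition 10 → 2 emits the more energetic photon.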